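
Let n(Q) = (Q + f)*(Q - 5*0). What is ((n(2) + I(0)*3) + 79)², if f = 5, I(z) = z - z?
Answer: 8649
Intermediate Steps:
I(z) = 0
n(Q) = Q*(5 + Q) (n(Q) = (Q + 5)*(Q - 5*0) = (5 + Q)*(Q + 0) = (5 + Q)*Q = Q*(5 + Q))
((n(2) + I(0)*3) + 79)² = ((2*(5 + 2) + 0*3) + 79)² = ((2*7 + 0) + 79)² = ((14 + 0) + 79)² = (14 + 79)² = 93² = 8649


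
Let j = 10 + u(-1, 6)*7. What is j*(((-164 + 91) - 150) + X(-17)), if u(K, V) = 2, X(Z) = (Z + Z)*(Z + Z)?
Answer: 22392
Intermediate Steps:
X(Z) = 4*Z**2 (X(Z) = (2*Z)*(2*Z) = 4*Z**2)
j = 24 (j = 10 + 2*7 = 10 + 14 = 24)
j*(((-164 + 91) - 150) + X(-17)) = 24*(((-164 + 91) - 150) + 4*(-17)**2) = 24*((-73 - 150) + 4*289) = 24*(-223 + 1156) = 24*933 = 22392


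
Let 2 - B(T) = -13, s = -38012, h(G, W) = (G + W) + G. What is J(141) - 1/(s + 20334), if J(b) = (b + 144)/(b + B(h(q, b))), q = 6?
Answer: 839731/459628 ≈ 1.8270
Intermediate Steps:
h(G, W) = W + 2*G
B(T) = 15 (B(T) = 2 - 1*(-13) = 2 + 13 = 15)
J(b) = (144 + b)/(15 + b) (J(b) = (b + 144)/(b + 15) = (144 + b)/(15 + b))
J(141) - 1/(s + 20334) = (144 + 141)/(15 + 141) - 1/(-38012 + 20334) = 285/156 - 1/(-17678) = (1/156)*285 - 1*(-1/17678) = 95/52 + 1/17678 = 839731/459628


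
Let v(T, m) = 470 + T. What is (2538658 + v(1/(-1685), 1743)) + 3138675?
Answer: 9567098054/1685 ≈ 5.6778e+6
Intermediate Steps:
(2538658 + v(1/(-1685), 1743)) + 3138675 = (2538658 + (470 + 1/(-1685))) + 3138675 = (2538658 + (470 - 1/1685)) + 3138675 = (2538658 + 791949/1685) + 3138675 = 4278430679/1685 + 3138675 = 9567098054/1685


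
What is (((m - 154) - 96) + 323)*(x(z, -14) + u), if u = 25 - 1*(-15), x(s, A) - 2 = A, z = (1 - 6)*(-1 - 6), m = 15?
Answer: 2464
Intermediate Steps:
z = 35 (z = -5*(-7) = 35)
x(s, A) = 2 + A
u = 40 (u = 25 + 15 = 40)
(((m - 154) - 96) + 323)*(x(z, -14) + u) = (((15 - 154) - 96) + 323)*((2 - 14) + 40) = ((-139 - 96) + 323)*(-12 + 40) = (-235 + 323)*28 = 88*28 = 2464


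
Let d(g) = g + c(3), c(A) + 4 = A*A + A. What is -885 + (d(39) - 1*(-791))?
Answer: -47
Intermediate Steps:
c(A) = -4 + A + A**2 (c(A) = -4 + (A*A + A) = -4 + (A**2 + A) = -4 + (A + A**2) = -4 + A + A**2)
d(g) = 8 + g (d(g) = g + (-4 + 3 + 3**2) = g + (-4 + 3 + 9) = g + 8 = 8 + g)
-885 + (d(39) - 1*(-791)) = -885 + ((8 + 39) - 1*(-791)) = -885 + (47 + 791) = -885 + 838 = -47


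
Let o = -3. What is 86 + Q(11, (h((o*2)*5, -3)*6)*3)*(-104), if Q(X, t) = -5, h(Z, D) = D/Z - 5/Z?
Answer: 606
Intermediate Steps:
h(Z, D) = -5/Z + D/Z
86 + Q(11, (h((o*2)*5, -3)*6)*3)*(-104) = 86 - 5*(-104) = 86 + 520 = 606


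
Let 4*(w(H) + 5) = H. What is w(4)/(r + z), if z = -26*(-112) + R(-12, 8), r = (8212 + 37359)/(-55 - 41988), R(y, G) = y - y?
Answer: -168172/122383645 ≈ -0.0013741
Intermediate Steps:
w(H) = -5 + H/4
R(y, G) = 0
r = -45571/42043 (r = 45571/(-42043) = 45571*(-1/42043) = -45571/42043 ≈ -1.0839)
z = 2912 (z = -26*(-112) + 0 = 2912 + 0 = 2912)
w(4)/(r + z) = (-5 + (1/4)*4)/(-45571/42043 + 2912) = (-5 + 1)/(122383645/42043) = (42043/122383645)*(-4) = -168172/122383645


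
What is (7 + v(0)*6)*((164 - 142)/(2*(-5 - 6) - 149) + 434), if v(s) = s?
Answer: 519344/171 ≈ 3037.1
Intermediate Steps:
(7 + v(0)*6)*((164 - 142)/(2*(-5 - 6) - 149) + 434) = (7 + 0*6)*((164 - 142)/(2*(-5 - 6) - 149) + 434) = (7 + 0)*(22/(2*(-11) - 149) + 434) = 7*(22/(-22 - 149) + 434) = 7*(22/(-171) + 434) = 7*(22*(-1/171) + 434) = 7*(-22/171 + 434) = 7*(74192/171) = 519344/171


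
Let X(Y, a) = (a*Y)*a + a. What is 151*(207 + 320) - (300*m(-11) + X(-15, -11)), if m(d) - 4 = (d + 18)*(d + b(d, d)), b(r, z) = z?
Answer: 126403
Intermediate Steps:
X(Y, a) = a + Y*a² (X(Y, a) = (Y*a)*a + a = Y*a² + a = a + Y*a²)
m(d) = 4 + 2*d*(18 + d) (m(d) = 4 + (d + 18)*(d + d) = 4 + (18 + d)*(2*d) = 4 + 2*d*(18 + d))
151*(207 + 320) - (300*m(-11) + X(-15, -11)) = 151*(207 + 320) - (300*(4 + 2*(-11)² + 36*(-11)) - 11*(1 - 15*(-11))) = 151*527 - (300*(4 + 2*121 - 396) - 11*(1 + 165)) = 79577 - (300*(4 + 242 - 396) - 11*166) = 79577 - (300*(-150) - 1826) = 79577 - (-45000 - 1826) = 79577 - 1*(-46826) = 79577 + 46826 = 126403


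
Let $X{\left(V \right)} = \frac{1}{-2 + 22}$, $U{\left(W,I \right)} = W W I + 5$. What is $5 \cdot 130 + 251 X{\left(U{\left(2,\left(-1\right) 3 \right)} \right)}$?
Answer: $\frac{13251}{20} \approx 662.55$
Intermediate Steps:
$U{\left(W,I \right)} = 5 + I W^{2}$ ($U{\left(W,I \right)} = W^{2} I + 5 = I W^{2} + 5 = 5 + I W^{2}$)
$X{\left(V \right)} = \frac{1}{20}$
$5 \cdot 130 + 251 X{\left(U{\left(2,\left(-1\right) 3 \right)} \right)} = 5 \cdot 130 + 251 \cdot \frac{1}{20} = 650 + \frac{251}{20} = \frac{13251}{20}$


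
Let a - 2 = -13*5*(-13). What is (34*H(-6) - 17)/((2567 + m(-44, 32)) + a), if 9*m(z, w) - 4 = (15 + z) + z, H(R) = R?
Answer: -663/10219 ≈ -0.064879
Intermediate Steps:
m(z, w) = 19/9 + 2*z/9 (m(z, w) = 4/9 + ((15 + z) + z)/9 = 4/9 + (15 + 2*z)/9 = 4/9 + (5/3 + 2*z/9) = 19/9 + 2*z/9)
a = 847 (a = 2 - 13*5*(-13) = 2 - 65*(-13) = 2 + 845 = 847)
(34*H(-6) - 17)/((2567 + m(-44, 32)) + a) = (34*(-6) - 17)/((2567 + (19/9 + (2/9)*(-44))) + 847) = (-204 - 17)/((2567 + (19/9 - 88/9)) + 847) = -221/((2567 - 23/3) + 847) = -221/(7678/3 + 847) = -221/10219/3 = -221*3/10219 = -663/10219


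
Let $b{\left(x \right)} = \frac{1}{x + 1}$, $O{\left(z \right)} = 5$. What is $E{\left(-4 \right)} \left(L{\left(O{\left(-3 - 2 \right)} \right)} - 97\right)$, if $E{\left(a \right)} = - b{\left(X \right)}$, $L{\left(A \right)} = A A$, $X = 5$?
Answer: $12$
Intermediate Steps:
$L{\left(A \right)} = A^{2}$
$b{\left(x \right)} = \frac{1}{1 + x}$
$E{\left(a \right)} = - \frac{1}{6}$ ($E{\left(a \right)} = - \frac{1}{1 + 5} = - \frac{1}{6}$)
$E{\left(-4 \right)} \left(L{\left(O{\left(-3 - 2 \right)} \right)} - 97\right) = - \frac{5^{2} - 97}{6} = - \frac{25 - 97}{6} = \left(- \frac{1}{6}\right) \left(-72\right) = 12$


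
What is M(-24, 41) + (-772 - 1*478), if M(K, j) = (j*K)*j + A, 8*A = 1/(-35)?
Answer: -11646321/280 ≈ -41594.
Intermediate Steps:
A = -1/280 (A = (1/8)/(-35) = (1/8)*(-1/35) = -1/280 ≈ -0.0035714)
M(K, j) = -1/280 + K*j**2 (M(K, j) = (j*K)*j - 1/280 = (K*j)*j - 1/280 = K*j**2 - 1/280 = -1/280 + K*j**2)
M(-24, 41) + (-772 - 1*478) = (-1/280 - 24*41**2) + (-772 - 1*478) = (-1/280 - 24*1681) + (-772 - 478) = (-1/280 - 40344) - 1250 = -11296321/280 - 1250 = -11646321/280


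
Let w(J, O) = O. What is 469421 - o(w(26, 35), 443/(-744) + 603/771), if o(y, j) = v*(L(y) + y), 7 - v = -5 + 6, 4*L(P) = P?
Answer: 938317/2 ≈ 4.6916e+5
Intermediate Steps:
L(P) = P/4
v = 6 (v = 7 - (-5 + 6) = 7 - 1*1 = 7 - 1 = 6)
o(y, j) = 15*y/2 (o(y, j) = 6*(y/4 + y) = 6*(5*y/4) = 15*y/2)
469421 - o(w(26, 35), 443/(-744) + 603/771) = 469421 - 15*35/2 = 469421 - 1*525/2 = 469421 - 525/2 = 938317/2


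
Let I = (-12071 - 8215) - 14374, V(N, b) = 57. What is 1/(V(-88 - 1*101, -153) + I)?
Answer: -1/34603 ≈ -2.8899e-5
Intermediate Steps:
I = -34660 (I = -20286 - 14374 = -34660)
1/(V(-88 - 1*101, -153) + I) = 1/(57 - 34660) = 1/(-34603) = -1/34603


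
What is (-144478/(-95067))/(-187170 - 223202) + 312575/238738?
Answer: 1524300297997567/1164230773010739 ≈ 1.3093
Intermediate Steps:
(-144478/(-95067))/(-187170 - 223202) + 312575/238738 = -144478*(-1/95067)/(-410372) + 312575*(1/238738) = (144478/95067)*(-1/410372) + 312575/238738 = -72239/19506417462 + 312575/238738 = 1524300297997567/1164230773010739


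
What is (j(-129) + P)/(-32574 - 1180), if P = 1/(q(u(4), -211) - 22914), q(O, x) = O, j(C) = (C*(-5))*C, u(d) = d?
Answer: 1906226551/773304140 ≈ 2.4650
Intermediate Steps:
j(C) = -5*C**2 (j(C) = (-5*C)*C = -5*C**2)
P = -1/22910 (P = 1/(4 - 22914) = 1/(-22910) = -1/22910 ≈ -4.3649e-5)
(j(-129) + P)/(-32574 - 1180) = (-5*(-129)**2 - 1/22910)/(-32574 - 1180) = (-5*16641 - 1/22910)/(-33754) = (-83205 - 1/22910)*(-1/33754) = -1906226551/22910*(-1/33754) = 1906226551/773304140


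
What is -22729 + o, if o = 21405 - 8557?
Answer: -9881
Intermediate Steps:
o = 12848
-22729 + o = -22729 + 12848 = -9881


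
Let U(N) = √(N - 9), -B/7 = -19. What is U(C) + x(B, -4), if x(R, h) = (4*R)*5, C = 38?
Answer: 2660 + √29 ≈ 2665.4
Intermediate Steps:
B = 133 (B = -7*(-19) = 133)
U(N) = √(-9 + N)
x(R, h) = 20*R
U(C) + x(B, -4) = √(-9 + 38) + 20*133 = √29 + 2660 = 2660 + √29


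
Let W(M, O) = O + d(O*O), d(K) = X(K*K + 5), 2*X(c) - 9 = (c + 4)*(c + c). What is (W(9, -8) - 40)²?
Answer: 1133609843589129/4 ≈ 2.8340e+14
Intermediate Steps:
X(c) = 9/2 + c*(4 + c) (X(c) = 9/2 + ((c + 4)*(c + c))/2 = 9/2 + ((4 + c)*(2*c))/2 = 9/2 + (2*c*(4 + c))/2 = 9/2 + c*(4 + c))
d(K) = 49/2 + (5 + K²)² + 4*K² (d(K) = 9/2 + (K*K + 5)² + 4*(K*K + 5) = 9/2 + (K² + 5)² + 4*(K² + 5) = 9/2 + (5 + K²)² + 4*(5 + K²) = 9/2 + (5 + K²)² + (20 + 4*K²) = 49/2 + (5 + K²)² + 4*K²)
W(M, O) = 99/2 + O + O⁸ + 14*O⁴ (W(M, O) = O + (99/2 + (O*O)⁴ + 14*(O*O)²) = O + (99/2 + (O²)⁴ + 14*(O²)²) = O + (99/2 + O⁸ + 14*O⁴) = 99/2 + O + O⁸ + 14*O⁴)
(W(9, -8) - 40)² = ((99/2 - 8 + (-8)⁸ + 14*(-8)⁴) - 40)² = ((99/2 - 8 + 16777216 + 14*4096) - 40)² = ((99/2 - 8 + 16777216 + 57344) - 40)² = (33669203/2 - 40)² = (33669123/2)² = 1133609843589129/4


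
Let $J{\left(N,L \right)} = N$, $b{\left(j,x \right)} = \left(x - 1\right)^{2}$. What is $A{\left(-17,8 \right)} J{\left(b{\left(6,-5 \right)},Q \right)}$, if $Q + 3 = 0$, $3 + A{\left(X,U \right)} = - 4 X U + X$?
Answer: $18864$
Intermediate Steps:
$b{\left(j,x \right)} = \left(-1 + x\right)^{2}$
$A{\left(X,U \right)} = -3 + X - 4 U X$ ($A{\left(X,U \right)} = -3 + \left(- 4 X U + X\right) = -3 - \left(- X + 4 U X\right) = -3 + X - 4 U X$)
$Q = -3$ ($Q = -3 + 0 = -3$)
$A{\left(-17,8 \right)} J{\left(b{\left(6,-5 \right)},Q \right)} = \left(-3 - 17 - 32 \left(-17\right)\right) \left(-1 - 5\right)^{2} = \left(-3 - 17 + 544\right) \left(-6\right)^{2} = 524 \cdot 36 = 18864$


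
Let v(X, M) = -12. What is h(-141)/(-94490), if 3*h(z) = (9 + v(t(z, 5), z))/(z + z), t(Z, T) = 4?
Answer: -1/26646180 ≈ -3.7529e-8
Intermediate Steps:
h(z) = -1/(2*z) (h(z) = ((9 - 12)/(z + z))/3 = (-3*1/(2*z))/3 = (-3/(2*z))/3 = -1/(2*z))
h(-141)/(-94490) = -1/2/(-141)/(-94490) = -1/2*(-1/141)*(-1/94490) = (1/282)*(-1/94490) = -1/26646180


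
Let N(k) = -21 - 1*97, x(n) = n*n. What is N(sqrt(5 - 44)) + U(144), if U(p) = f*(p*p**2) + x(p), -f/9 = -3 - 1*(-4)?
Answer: -26853238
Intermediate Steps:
x(n) = n**2
N(k) = -118 (N(k) = -21 - 97 = -118)
f = -9 (f = -9*(-3 - 1*(-4)) = -9*(-3 + 4) = -9*1 = -9)
U(p) = p**2 - 9*p**3 (U(p) = -9*p*p**2 + p**2 = -9*p**3 + p**2 = p**2 - 9*p**3)
N(sqrt(5 - 44)) + U(144) = -118 + 144**2*(1 - 9*144) = -118 + 20736*(1 - 1296) = -118 + 20736*(-1295) = -118 - 26853120 = -26853238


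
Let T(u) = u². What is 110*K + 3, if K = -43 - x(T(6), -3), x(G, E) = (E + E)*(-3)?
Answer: -6707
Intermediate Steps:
x(G, E) = -6*E (x(G, E) = (2*E)*(-3) = -6*E)
K = -61 (K = -43 - (-6)*(-3) = -43 - 1*18 = -43 - 18 = -61)
110*K + 3 = 110*(-61) + 3 = -6710 + 3 = -6707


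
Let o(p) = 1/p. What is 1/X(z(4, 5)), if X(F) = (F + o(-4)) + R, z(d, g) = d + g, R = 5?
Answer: 4/55 ≈ 0.072727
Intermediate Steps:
X(F) = 19/4 + F (X(F) = (F + 1/(-4)) + 5 = (F - 1/4) + 5 = (-1/4 + F) + 5 = 19/4 + F)
1/X(z(4, 5)) = 1/(19/4 + (4 + 5)) = 1/(19/4 + 9) = 1/(55/4) = 4/55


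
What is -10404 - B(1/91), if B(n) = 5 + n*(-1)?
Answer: -947218/91 ≈ -10409.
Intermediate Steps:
B(n) = 5 - n
-10404 - B(1/91) = -10404 - (5 - 1/91) = -10404 - 1*454/91 = -10404 - 454/91 = -947218/91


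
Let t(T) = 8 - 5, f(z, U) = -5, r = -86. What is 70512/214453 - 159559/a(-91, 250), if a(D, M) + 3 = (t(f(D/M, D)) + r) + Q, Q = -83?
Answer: 34229822755/36242557 ≈ 944.46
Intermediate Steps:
t(T) = 3
a(D, M) = -169 (a(D, M) = -3 + ((3 - 86) - 83) = -3 + (-83 - 83) = -3 - 166 = -169)
70512/214453 - 159559/a(-91, 250) = 70512/214453 - 159559/(-169) = 70512*(1/214453) - 159559*(-1/169) = 70512/214453 + 159559/169 = 34229822755/36242557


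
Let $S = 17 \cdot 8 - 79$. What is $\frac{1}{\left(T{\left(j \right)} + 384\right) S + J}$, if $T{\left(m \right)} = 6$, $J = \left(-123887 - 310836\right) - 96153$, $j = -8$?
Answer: $- \frac{1}{508646} \approx -1.966 \cdot 10^{-6}$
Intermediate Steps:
$J = -530876$ ($J = -434723 - 96153 = -530876$)
$S = 57$ ($S = 136 - 79 = 57$)
$\frac{1}{\left(T{\left(j \right)} + 384\right) S + J} = \frac{1}{\left(6 + 384\right) 57 - 530876} = \frac{1}{390 \cdot 57 - 530876} = \frac{1}{22230 - 530876} = \frac{1}{-508646} = - \frac{1}{508646}$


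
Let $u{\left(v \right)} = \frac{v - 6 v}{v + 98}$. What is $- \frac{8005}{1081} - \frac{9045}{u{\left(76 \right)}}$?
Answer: $\frac{169826833}{41078} \approx 4134.3$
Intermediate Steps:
$u{\left(v \right)} = - \frac{5 v}{98 + v}$ ($u{\left(v \right)} = \frac{\left(-5\right) v}{98 + v} = - \frac{5 v}{98 + v}$)
$- \frac{8005}{1081} - \frac{9045}{u{\left(76 \right)}} = - \frac{8005}{1081} - \frac{9045}{\left(-5\right) 76 \frac{1}{98 + 76}} = \left(-8005\right) \frac{1}{1081} - \frac{9045}{\left(-5\right) 76 \cdot \frac{1}{174}} = - \frac{8005}{1081} - \frac{9045}{\left(-5\right) 76 \cdot \frac{1}{174}} = - \frac{8005}{1081} - \frac{9045}{- \frac{190}{87}} = - \frac{8005}{1081} - - \frac{157383}{38} = - \frac{8005}{1081} + \frac{157383}{38} = \frac{169826833}{41078}$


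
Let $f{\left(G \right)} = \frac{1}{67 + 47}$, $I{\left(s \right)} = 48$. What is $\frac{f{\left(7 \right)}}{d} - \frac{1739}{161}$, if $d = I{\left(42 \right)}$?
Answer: $- \frac{9515647}{880992} \approx -10.801$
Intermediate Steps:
$f{\left(G \right)} = \frac{1}{114}$
$d = 48$
$\frac{f{\left(7 \right)}}{d} - \frac{1739}{161} = \frac{1}{114 \cdot 48} - \frac{1739}{161} = \frac{1}{114} \cdot \frac{1}{48} - \frac{1739}{161} = \frac{1}{5472} - \frac{1739}{161} = - \frac{9515647}{880992}$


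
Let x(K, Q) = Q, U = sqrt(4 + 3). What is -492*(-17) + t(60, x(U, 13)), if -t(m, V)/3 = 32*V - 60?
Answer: 7296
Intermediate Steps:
U = sqrt(7) ≈ 2.6458
t(m, V) = 180 - 96*V (t(m, V) = -3*(32*V - 60) = -3*(-60 + 32*V) = 180 - 96*V)
-492*(-17) + t(60, x(U, 13)) = -492*(-17) + (180 - 96*13) = 8364 + (180 - 1248) = 8364 - 1068 = 7296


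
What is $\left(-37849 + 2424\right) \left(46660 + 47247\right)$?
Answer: $-3326655475$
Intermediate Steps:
$\left(-37849 + 2424\right) \left(46660 + 47247\right) = \left(-35425\right) 93907 = -3326655475$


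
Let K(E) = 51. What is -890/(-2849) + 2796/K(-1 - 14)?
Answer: 2670398/48433 ≈ 55.136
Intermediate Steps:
-890/(-2849) + 2796/K(-1 - 14) = -890/(-2849) + 2796/51 = -890*(-1/2849) + 2796*(1/51) = 890/2849 + 932/17 = 2670398/48433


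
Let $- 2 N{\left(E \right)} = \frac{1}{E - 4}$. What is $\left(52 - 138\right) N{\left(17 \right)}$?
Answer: $\frac{43}{13} \approx 3.3077$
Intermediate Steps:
$N{\left(E \right)} = - \frac{1}{2 \left(-4 + E\right)}$ ($N{\left(E \right)} = - \frac{1}{2 \left(E - 4\right)} = - \frac{1}{2 \left(-4 + E\right)}$)
$\left(52 - 138\right) N{\left(17 \right)} = \left(52 - 138\right) \left(- \frac{1}{-8 + 2 \cdot 17}\right) = \left(52 - 138\right) \left(- \frac{1}{-8 + 34}\right) = - 86 \left(- \frac{1}{26}\right) = - 86 \left(\left(-1\right) \frac{1}{26}\right) = \left(-86\right) \left(- \frac{1}{26}\right) = \frac{43}{13}$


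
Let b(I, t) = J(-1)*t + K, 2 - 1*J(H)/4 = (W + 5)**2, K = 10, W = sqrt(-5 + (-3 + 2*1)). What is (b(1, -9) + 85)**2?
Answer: -277751 + 509040*I*sqrt(6) ≈ -2.7775e+5 + 1.2469e+6*I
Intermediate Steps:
W = I*sqrt(6) (W = sqrt(-5 + (-3 + 2)) = sqrt(-5 - 1) = sqrt(-6) = I*sqrt(6) ≈ 2.4495*I)
J(H) = 8 - 4*(5 + I*sqrt(6))**2 (J(H) = 8 - 4*(I*sqrt(6) + 5)**2 = 8 - 4*(5 + I*sqrt(6))**2)
b(I, t) = 10 + t*(-68 - 40*I*sqrt(6)) (b(I, t) = (-68 - 40*I*sqrt(6))*t + 10 = t*(-68 - 40*I*sqrt(6)) + 10 = 10 + t*(-68 - 40*I*sqrt(6)))
(b(1, -9) + 85)**2 = ((10 - 68*(-9) - 40*I*(-9)*sqrt(6)) + 85)**2 = ((10 + 612 + 360*I*sqrt(6)) + 85)**2 = ((622 + 360*I*sqrt(6)) + 85)**2 = (707 + 360*I*sqrt(6))**2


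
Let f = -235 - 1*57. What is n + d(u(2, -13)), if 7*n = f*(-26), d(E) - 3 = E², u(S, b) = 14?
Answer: 8985/7 ≈ 1283.6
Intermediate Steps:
d(E) = 3 + E²
f = -292 (f = -235 - 57 = -292)
n = 7592/7 (n = (-292*(-26))/7 = (⅐)*7592 = 7592/7 ≈ 1084.6)
n + d(u(2, -13)) = 7592/7 + (3 + 14²) = 7592/7 + (3 + 196) = 7592/7 + 199 = 8985/7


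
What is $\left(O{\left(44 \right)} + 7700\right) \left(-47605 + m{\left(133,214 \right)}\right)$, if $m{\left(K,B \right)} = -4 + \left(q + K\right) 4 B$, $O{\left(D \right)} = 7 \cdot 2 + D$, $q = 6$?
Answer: $553727250$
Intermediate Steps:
$O{\left(D \right)} = 14 + D$
$m{\left(K,B \right)} = -4 + B \left(24 + 4 K\right)$ ($m{\left(K,B \right)} = -4 + \left(6 + K\right) 4 B = -4 + \left(24 + 4 K\right) B = -4 + B \left(24 + 4 K\right)$)
$\left(O{\left(44 \right)} + 7700\right) \left(-47605 + m{\left(133,214 \right)}\right) = \left(\left(14 + 44\right) + 7700\right) \left(-47605 + \left(-4 + 24 \cdot 214 + 4 \cdot 214 \cdot 133\right)\right) = \left(58 + 7700\right) \left(-47605 + \left(-4 + 5136 + 113848\right)\right) = 7758 \left(-47605 + 118980\right) = 7758 \cdot 71375 = 553727250$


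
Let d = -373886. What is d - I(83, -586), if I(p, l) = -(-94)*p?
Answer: -381688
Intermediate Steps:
I(p, l) = 94*p
d - I(83, -586) = -373886 - 94*83 = -373886 - 1*7802 = -373886 - 7802 = -381688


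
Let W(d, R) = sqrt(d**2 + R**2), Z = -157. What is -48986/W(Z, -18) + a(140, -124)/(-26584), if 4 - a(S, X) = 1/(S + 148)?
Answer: -1151/7656192 - 48986*sqrt(24973)/24973 ≈ -309.98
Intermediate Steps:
a(S, X) = 4 - 1/(148 + S) (a(S, X) = 4 - 1/(S + 148) = 4 - 1/(148 + S))
W(d, R) = sqrt(R**2 + d**2)
-48986/W(Z, -18) + a(140, -124)/(-26584) = -48986/sqrt((-18)**2 + (-157)**2) + ((591 + 4*140)/(148 + 140))/(-26584) = -48986/sqrt(324 + 24649) + ((591 + 560)/288)*(-1/26584) = -48986*sqrt(24973)/24973 + ((1/288)*1151)*(-1/26584) = -48986*sqrt(24973)/24973 + (1151/288)*(-1/26584) = -48986*sqrt(24973)/24973 - 1151/7656192 = -1151/7656192 - 48986*sqrt(24973)/24973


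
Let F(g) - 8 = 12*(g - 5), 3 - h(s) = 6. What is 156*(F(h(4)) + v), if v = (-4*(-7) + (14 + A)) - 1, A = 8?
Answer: -6084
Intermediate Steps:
h(s) = -3 (h(s) = 3 - 1*6 = 3 - 6 = -3)
F(g) = -52 + 12*g (F(g) = 8 + 12*(g - 5) = 8 + 12*(-5 + g) = 8 + (-60 + 12*g) = -52 + 12*g)
v = 49 (v = (-4*(-7) + (14 + 8)) - 1 = (28 + 22) - 1 = 50 - 1 = 49)
156*(F(h(4)) + v) = 156*((-52 + 12*(-3)) + 49) = 156*((-52 - 36) + 49) = 156*(-88 + 49) = 156*(-39) = -6084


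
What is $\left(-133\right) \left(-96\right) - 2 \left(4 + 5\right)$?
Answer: $12750$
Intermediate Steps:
$\left(-133\right) \left(-96\right) - 2 \left(4 + 5\right) = 12768 - 18 = 12750$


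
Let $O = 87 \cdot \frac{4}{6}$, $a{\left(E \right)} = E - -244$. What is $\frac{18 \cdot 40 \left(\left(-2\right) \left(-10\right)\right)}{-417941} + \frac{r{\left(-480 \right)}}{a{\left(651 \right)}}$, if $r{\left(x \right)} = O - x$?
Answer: $\frac{211964258}{374057195} \approx 0.56666$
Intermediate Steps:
$a{\left(E \right)} = 244 + E$ ($a{\left(E \right)} = E + 244 = 244 + E$)
$O = 58$ ($O = 87 \cdot 4 \cdot \frac{1}{6} = 87 \cdot \frac{2}{3} = 58$)
$r{\left(x \right)} = 58 - x$
$\frac{18 \cdot 40 \left(\left(-2\right) \left(-10\right)\right)}{-417941} + \frac{r{\left(-480 \right)}}{a{\left(651 \right)}} = \frac{18 \cdot 40 \left(\left(-2\right) \left(-10\right)\right)}{-417941} + \frac{58 - -480}{244 + 651} = 720 \cdot 20 \left(- \frac{1}{417941}\right) + \frac{58 + 480}{895} = 14400 \left(- \frac{1}{417941}\right) + 538 \cdot \frac{1}{895} = - \frac{14400}{417941} + \frac{538}{895} = \frac{211964258}{374057195}$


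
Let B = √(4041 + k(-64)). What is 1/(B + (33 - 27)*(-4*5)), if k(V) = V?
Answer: -120/10423 - √3977/10423 ≈ -0.017563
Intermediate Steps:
B = √3977 (B = √(4041 - 64) = √3977 ≈ 63.063)
1/(B + (33 - 27)*(-4*5)) = 1/(√3977 + (33 - 27)*(-4*5)) = 1/(√3977 + 6*(-20)) = 1/(√3977 - 120) = 1/(-120 + √3977)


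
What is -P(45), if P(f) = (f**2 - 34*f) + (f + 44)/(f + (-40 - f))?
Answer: -19711/40 ≈ -492.77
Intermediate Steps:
P(f) = -11/10 + f**2 - 1361*f/40 (P(f) = (f**2 - 34*f) + (44 + f)/(-40) = (f**2 - 34*f) + (44 + f)*(-1/40) = (f**2 - 34*f) + (-11/10 - f/40) = -11/10 + f**2 - 1361*f/40)
-P(45) = -(-11/10 + 45**2 - 1361/40*45) = -(-11/10 + 2025 - 12249/8) = -1*19711/40 = -19711/40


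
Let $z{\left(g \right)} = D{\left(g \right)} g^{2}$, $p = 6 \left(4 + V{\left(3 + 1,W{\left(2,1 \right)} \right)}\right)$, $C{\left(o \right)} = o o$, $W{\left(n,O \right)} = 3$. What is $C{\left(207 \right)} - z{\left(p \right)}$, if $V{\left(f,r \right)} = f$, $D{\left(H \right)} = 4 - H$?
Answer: $144225$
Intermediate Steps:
$C{\left(o \right)} = o^{2}$
$p = 48$ ($p = 6 \left(4 + \left(3 + 1\right)\right) = 6 \left(4 + 4\right) = 6 \cdot 8 = 48$)
$z{\left(g \right)} = g^{2} \left(4 - g\right)$ ($z{\left(g \right)} = \left(4 - g\right) g^{2} = g^{2} \left(4 - g\right)$)
$C{\left(207 \right)} - z{\left(p \right)} = 207^{2} - 48^{2} \left(4 - 48\right) = 42849 - 2304 \left(4 - 48\right) = 42849 - 2304 \left(-44\right) = 42849 - -101376 = 42849 + 101376 = 144225$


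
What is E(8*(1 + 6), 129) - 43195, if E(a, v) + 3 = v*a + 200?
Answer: -35774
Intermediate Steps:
E(a, v) = 197 + a*v (E(a, v) = -3 + (v*a + 200) = -3 + (a*v + 200) = -3 + (200 + a*v) = 197 + a*v)
E(8*(1 + 6), 129) - 43195 = (197 + (8*(1 + 6))*129) - 43195 = (197 + (8*7)*129) - 43195 = (197 + 56*129) - 43195 = (197 + 7224) - 43195 = 7421 - 43195 = -35774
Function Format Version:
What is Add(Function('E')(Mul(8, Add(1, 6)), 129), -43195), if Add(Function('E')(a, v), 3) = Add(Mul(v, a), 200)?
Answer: -35774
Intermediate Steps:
Function('E')(a, v) = Add(197, Mul(a, v)) (Function('E')(a, v) = Add(-3, Add(Mul(v, a), 200)) = Add(-3, Add(Mul(a, v), 200)) = Add(-3, Add(200, Mul(a, v))) = Add(197, Mul(a, v)))
Add(Function('E')(Mul(8, Add(1, 6)), 129), -43195) = Add(Add(197, Mul(Mul(8, Add(1, 6)), 129)), -43195) = Add(Add(197, Mul(Mul(8, 7), 129)), -43195) = Add(Add(197, Mul(56, 129)), -43195) = Add(Add(197, 7224), -43195) = Add(7421, -43195) = -35774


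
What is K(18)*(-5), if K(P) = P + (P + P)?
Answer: -270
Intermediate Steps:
K(P) = 3*P (K(P) = P + 2*P = 3*P)
K(18)*(-5) = (3*18)*(-5) = 54*(-5) = -270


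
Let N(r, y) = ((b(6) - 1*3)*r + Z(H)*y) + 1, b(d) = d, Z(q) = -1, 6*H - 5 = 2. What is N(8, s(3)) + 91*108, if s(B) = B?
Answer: 9850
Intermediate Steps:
H = 7/6 (H = ⅚ + (⅙)*2 = ⅚ + ⅓ = 7/6 ≈ 1.1667)
N(r, y) = 1 - y + 3*r (N(r, y) = ((6 - 1*3)*r - y) + 1 = ((6 - 3)*r - y) + 1 = (3*r - y) + 1 = (-y + 3*r) + 1 = 1 - y + 3*r)
N(8, s(3)) + 91*108 = (1 - 1*3 + 3*8) + 91*108 = (1 - 3 + 24) + 9828 = 22 + 9828 = 9850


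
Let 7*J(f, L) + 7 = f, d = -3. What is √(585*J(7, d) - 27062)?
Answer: I*√27062 ≈ 164.51*I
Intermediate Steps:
J(f, L) = -1 + f/7
√(585*J(7, d) - 27062) = √(585*(-1 + (⅐)*7) - 27062) = √(585*(-1 + 1) - 27062) = √(585*0 - 27062) = √(0 - 27062) = √(-27062) = I*√27062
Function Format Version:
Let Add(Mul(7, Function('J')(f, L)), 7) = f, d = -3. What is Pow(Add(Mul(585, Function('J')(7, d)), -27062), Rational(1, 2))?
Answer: Mul(I, Pow(27062, Rational(1, 2))) ≈ Mul(164.51, I)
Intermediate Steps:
Function('J')(f, L) = Add(-1, Mul(Rational(1, 7), f))
Pow(Add(Mul(585, Function('J')(7, d)), -27062), Rational(1, 2)) = Pow(Add(Mul(585, Add(-1, Mul(Rational(1, 7), 7))), -27062), Rational(1, 2)) = Pow(Add(Mul(585, Add(-1, 1)), -27062), Rational(1, 2)) = Pow(Add(Mul(585, 0), -27062), Rational(1, 2)) = Pow(Add(0, -27062), Rational(1, 2)) = Pow(-27062, Rational(1, 2)) = Mul(I, Pow(27062, Rational(1, 2)))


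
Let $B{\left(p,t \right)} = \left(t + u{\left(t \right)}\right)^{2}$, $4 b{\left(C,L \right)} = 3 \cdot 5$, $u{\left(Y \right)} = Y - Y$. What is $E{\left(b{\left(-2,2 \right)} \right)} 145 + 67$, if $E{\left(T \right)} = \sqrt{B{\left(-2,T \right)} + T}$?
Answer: $67 + \frac{145 \sqrt{285}}{4} \approx 678.97$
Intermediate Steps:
$u{\left(Y \right)} = 0$
$b{\left(C,L \right)} = \frac{15}{4}$ ($b{\left(C,L \right)} = \frac{3 \cdot 5}{4} = \frac{1}{4} \cdot 15 = \frac{15}{4}$)
$B{\left(p,t \right)} = t^{2}$ ($B{\left(p,t \right)} = \left(t + 0\right)^{2} = t^{2}$)
$E{\left(T \right)} = \sqrt{T + T^{2}}$ ($E{\left(T \right)} = \sqrt{T^{2} + T} = \sqrt{T + T^{2}}$)
$E{\left(b{\left(-2,2 \right)} \right)} 145 + 67 = \sqrt{\frac{15 \left(1 + \frac{15}{4}\right)}{4}} \cdot 145 + 67 = \sqrt{\frac{15}{4} \cdot \frac{19}{4}} \cdot 145 + 67 = \sqrt{\frac{285}{16}} \cdot 145 + 67 = \frac{\sqrt{285}}{4} \cdot 145 + 67 = \frac{145 \sqrt{285}}{4} + 67 = 67 + \frac{145 \sqrt{285}}{4}$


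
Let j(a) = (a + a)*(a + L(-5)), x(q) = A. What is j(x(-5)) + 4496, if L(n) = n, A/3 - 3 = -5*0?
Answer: 4568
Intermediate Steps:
A = 9 (A = 9 + 3*(-5*0) = 9 + 3*0 = 9 + 0 = 9)
x(q) = 9
j(a) = 2*a*(-5 + a) (j(a) = (a + a)*(a - 5) = (2*a)*(-5 + a) = 2*a*(-5 + a))
j(x(-5)) + 4496 = 2*9*(-5 + 9) + 4496 = 2*9*4 + 4496 = 72 + 4496 = 4568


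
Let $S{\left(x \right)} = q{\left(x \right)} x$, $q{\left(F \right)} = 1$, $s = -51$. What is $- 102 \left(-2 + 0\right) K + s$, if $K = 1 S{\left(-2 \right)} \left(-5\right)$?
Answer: $1989$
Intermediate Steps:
$S{\left(x \right)} = x$ ($S{\left(x \right)} = 1 x = x$)
$K = 10$ ($K = 1 \left(-2\right) \left(-5\right) = \left(-2\right) \left(-5\right) = 10$)
$- 102 \left(-2 + 0\right) K + s = - 102 \left(-2 + 0\right) 10 - 51 = - 102 \left(\left(-2\right) 10\right) - 51 = \left(-102\right) \left(-20\right) - 51 = 2040 - 51 = 1989$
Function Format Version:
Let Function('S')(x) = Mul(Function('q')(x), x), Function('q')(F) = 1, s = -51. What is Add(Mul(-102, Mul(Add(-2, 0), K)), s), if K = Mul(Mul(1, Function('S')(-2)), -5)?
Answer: 1989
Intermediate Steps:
Function('S')(x) = x (Function('S')(x) = Mul(1, x) = x)
K = 10 (K = Mul(Mul(1, -2), -5) = Mul(-2, -5) = 10)
Add(Mul(-102, Mul(Add(-2, 0), K)), s) = Add(Mul(-102, Mul(Add(-2, 0), 10)), -51) = Add(Mul(-102, Mul(-2, 10)), -51) = Add(Mul(-102, -20), -51) = Add(2040, -51) = 1989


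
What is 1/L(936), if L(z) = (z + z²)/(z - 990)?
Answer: -3/48724 ≈ -6.1571e-5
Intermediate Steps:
L(z) = (z + z²)/(-990 + z)
1/L(936) = 1/(936*(1 + 936)/(-990 + 936)) = 1/(936*937/(-54)) = 1/(936*(-1/54)*937) = 1/(-48724/3) = -3/48724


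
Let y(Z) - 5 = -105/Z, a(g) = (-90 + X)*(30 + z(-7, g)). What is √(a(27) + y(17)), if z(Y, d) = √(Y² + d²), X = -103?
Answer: √(-1673650 - 55777*√778)/17 ≈ 105.71*I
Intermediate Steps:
a(g) = -5790 - 193*√(49 + g²) (a(g) = (-90 - 103)*(30 + √((-7)² + g²)) = -193*(30 + √(49 + g²)) = -5790 - 193*√(49 + g²))
y(Z) = 5 - 105/Z
√(a(27) + y(17)) = √((-5790 - 193*√(49 + 27²)) + (5 - 105/17)) = √((-5790 - 193*√(49 + 729)) + (5 - 105*1/17)) = √((-5790 - 193*√778) + (5 - 105/17)) = √((-5790 - 193*√778) - 20/17) = √(-98450/17 - 193*√778)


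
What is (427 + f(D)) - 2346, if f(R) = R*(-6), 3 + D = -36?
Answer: -1685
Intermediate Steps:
D = -39 (D = -3 - 36 = -39)
f(R) = -6*R
(427 + f(D)) - 2346 = (427 - 6*(-39)) - 2346 = (427 + 234) - 2346 = 661 - 2346 = -1685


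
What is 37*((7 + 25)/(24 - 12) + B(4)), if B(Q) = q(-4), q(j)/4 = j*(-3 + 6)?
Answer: -5032/3 ≈ -1677.3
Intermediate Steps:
q(j) = 12*j (q(j) = 4*(j*(-3 + 6)) = 4*(j*3) = 4*(3*j) = 12*j)
B(Q) = -48 (B(Q) = 12*(-4) = -48)
37*((7 + 25)/(24 - 12) + B(4)) = 37*((7 + 25)/(24 - 12) - 48) = 37*(32/12 - 48) = 37*(32*(1/12) - 48) = 37*(8/3 - 48) = 37*(-136/3) = -5032/3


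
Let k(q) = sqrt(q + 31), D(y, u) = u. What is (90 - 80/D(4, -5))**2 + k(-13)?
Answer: 11236 + 3*sqrt(2) ≈ 11240.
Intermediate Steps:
k(q) = sqrt(31 + q)
(90 - 80/D(4, -5))**2 + k(-13) = (90 - 80/(-5))**2 + sqrt(31 - 13) = (90 - 80*(-1/5))**2 + sqrt(18) = (90 + 16)**2 + 3*sqrt(2) = 106**2 + 3*sqrt(2) = 11236 + 3*sqrt(2)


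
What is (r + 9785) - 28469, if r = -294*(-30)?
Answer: -9864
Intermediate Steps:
r = 8820
(r + 9785) - 28469 = (8820 + 9785) - 28469 = 18605 - 28469 = -9864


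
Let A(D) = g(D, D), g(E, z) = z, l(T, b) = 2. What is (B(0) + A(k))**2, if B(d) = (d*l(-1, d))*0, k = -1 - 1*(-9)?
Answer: 64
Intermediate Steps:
k = 8 (k = -1 + 9 = 8)
B(d) = 0 (B(d) = (d*2)*0 = (2*d)*0 = 0)
A(D) = D
(B(0) + A(k))**2 = (0 + 8)**2 = 8**2 = 64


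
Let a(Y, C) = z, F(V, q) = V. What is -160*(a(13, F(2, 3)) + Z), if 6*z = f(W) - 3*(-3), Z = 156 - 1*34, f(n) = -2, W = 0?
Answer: -59120/3 ≈ -19707.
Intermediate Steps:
Z = 122 (Z = 156 - 34 = 122)
z = 7/6 (z = (-2 - 3*(-3))/6 = (-2 + 9)/6 = (⅙)*7 = 7/6 ≈ 1.1667)
a(Y, C) = 7/6
-160*(a(13, F(2, 3)) + Z) = -160*(7/6 + 122) = -160*739/6 = -59120/3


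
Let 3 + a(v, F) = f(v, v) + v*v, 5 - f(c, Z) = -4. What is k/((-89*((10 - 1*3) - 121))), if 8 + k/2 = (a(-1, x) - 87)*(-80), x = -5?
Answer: 6392/5073 ≈ 1.2600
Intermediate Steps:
f(c, Z) = 9 (f(c, Z) = 5 - 1*(-4) = 5 + 4 = 9)
a(v, F) = 6 + v² (a(v, F) = -3 + (9 + v*v) = -3 + (9 + v²) = 6 + v²)
k = 12784 (k = -16 + 2*(((6 + (-1)²) - 87)*(-80)) = -16 + 2*(((6 + 1) - 87)*(-80)) = -16 + 2*((7 - 87)*(-80)) = -16 + 2*(-80*(-80)) = -16 + 2*6400 = -16 + 12800 = 12784)
k/((-89*((10 - 1*3) - 121))) = 12784/((-89*((10 - 1*3) - 121))) = 12784/((-89*((10 - 3) - 121))) = 12784/((-89*(7 - 121))) = 12784/((-89*(-114))) = 12784/10146 = 12784*(1/10146) = 6392/5073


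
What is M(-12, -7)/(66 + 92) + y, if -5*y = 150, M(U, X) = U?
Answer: -2376/79 ≈ -30.076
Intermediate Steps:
y = -30 (y = -⅕*150 = -30)
M(-12, -7)/(66 + 92) + y = -12/(66 + 92) - 30 = -12/158 - 30 = -12*1/158 - 30 = -6/79 - 30 = -2376/79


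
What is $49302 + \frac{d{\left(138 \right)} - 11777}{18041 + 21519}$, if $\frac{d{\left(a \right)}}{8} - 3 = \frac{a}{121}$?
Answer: $\frac{10260670457}{208120} \approx 49302.0$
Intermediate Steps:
$d{\left(a \right)} = 24 + \frac{8 a}{121}$ ($d{\left(a \right)} = 24 + 8 \frac{a}{121} = 24 + \frac{8 a}{121}$)
$49302 + \frac{d{\left(138 \right)} - 11777}{18041 + 21519} = 49302 + \frac{\left(24 + \frac{8}{121} \cdot 138\right) - 11777}{18041 + 21519} = 49302 + \frac{\left(24 + \frac{1104}{121}\right) - 11777}{39560} = 49302 + \left(\frac{4008}{121} - 11777\right) \frac{1}{39560} = 49302 - \frac{61783}{208120} = \frac{10260670457}{208120}$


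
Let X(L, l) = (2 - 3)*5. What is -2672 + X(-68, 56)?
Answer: -2677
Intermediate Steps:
X(L, l) = -5 (X(L, l) = -1*5 = -5)
-2672 + X(-68, 56) = -2672 - 5 = -2677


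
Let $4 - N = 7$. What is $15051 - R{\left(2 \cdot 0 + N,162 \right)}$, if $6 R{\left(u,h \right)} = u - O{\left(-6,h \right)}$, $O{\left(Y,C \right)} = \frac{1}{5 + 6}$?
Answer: $\frac{496700}{33} \approx 15052.0$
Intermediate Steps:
$N = -3$ ($N = 4 - 7 = -3$)
$O{\left(Y,C \right)} = \frac{1}{11}$
$R{\left(u,h \right)} = - \frac{1}{66} + \frac{u}{6}$ ($R{\left(u,h \right)} = \frac{u - \frac{1}{11}}{6} = \frac{- \frac{1}{11} + u}{6} = - \frac{1}{66} + \frac{u}{6}$)
$15051 - R{\left(2 \cdot 0 + N,162 \right)} = 15051 - \left(- \frac{1}{66} + \frac{2 \cdot 0 - 3}{6}\right) = 15051 - \left(- \frac{1}{66} + \frac{0 - 3}{6}\right) = 15051 - \left(- \frac{1}{66} + \frac{1}{6} \left(-3\right)\right) = 15051 - \left(- \frac{1}{66} - \frac{1}{2}\right) = 15051 - - \frac{17}{33} = 15051 + \frac{17}{33} = \frac{496700}{33}$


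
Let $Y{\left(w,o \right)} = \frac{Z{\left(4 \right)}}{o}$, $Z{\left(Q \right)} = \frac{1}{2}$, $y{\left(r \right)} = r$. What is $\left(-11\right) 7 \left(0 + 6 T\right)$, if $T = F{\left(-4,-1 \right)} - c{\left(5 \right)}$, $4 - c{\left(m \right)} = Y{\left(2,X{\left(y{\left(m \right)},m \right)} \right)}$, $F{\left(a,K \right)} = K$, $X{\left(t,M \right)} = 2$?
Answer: $\frac{4389}{2} \approx 2194.5$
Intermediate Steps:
$Z{\left(Q \right)} = \frac{1}{2}$
$Y{\left(w,o \right)} = \frac{1}{2 o}$
$c{\left(m \right)} = \frac{15}{4}$ ($c{\left(m \right)} = 4 - \frac{1}{2 \cdot 2} = 4 - \frac{1}{2} \cdot \frac{1}{2} = 4 - \frac{1}{4} = \frac{15}{4}$)
$T = - \frac{19}{4}$ ($T = -1 - \frac{15}{4} = - \frac{19}{4} \approx -4.75$)
$\left(-11\right) 7 \left(0 + 6 T\right) = \left(-11\right) 7 \left(0 + 6 \left(- \frac{19}{4}\right)\right) = - 77 \left(0 - \frac{57}{2}\right) = \left(-77\right) \left(- \frac{57}{2}\right) = \frac{4389}{2}$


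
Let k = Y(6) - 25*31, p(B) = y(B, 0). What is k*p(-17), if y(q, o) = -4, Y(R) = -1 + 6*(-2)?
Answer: 3152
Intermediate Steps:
Y(R) = -13 (Y(R) = -1 - 12 = -13)
p(B) = -4
k = -788 (k = -13 - 25*31 = -13 - 775 = -788)
k*p(-17) = -788*(-4) = 3152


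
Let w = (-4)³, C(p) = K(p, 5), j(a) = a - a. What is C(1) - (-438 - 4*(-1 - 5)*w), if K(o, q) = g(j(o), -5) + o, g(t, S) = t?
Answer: 1975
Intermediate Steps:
j(a) = 0
K(o, q) = o (K(o, q) = 0 + o = o)
C(p) = p
w = -64
C(1) - (-438 - 4*(-1 - 5)*w) = 1 - (-438 - 4*(-1 - 5)*(-64)) = 1 - (-438 - 4*(-6)*(-64)) = 1 - (-438 - (-24)*(-64)) = 1 - (-438 - 1*1536) = 1 - (-438 - 1536) = 1 - 1*(-1974) = 1 + 1974 = 1975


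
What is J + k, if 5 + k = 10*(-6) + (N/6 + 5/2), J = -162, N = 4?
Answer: -1343/6 ≈ -223.83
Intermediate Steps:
k = -371/6 (k = -5 + (10*(-6) + (4/6 + 5/2)) = -5 + (-60 + (4*(⅙) + 5*(½))) = -5 + (-60 + (⅔ + 5/2)) = -5 + (-60 + 19/6) = -5 - 341/6 = -371/6 ≈ -61.833)
J + k = -162 - 371/6 = -1343/6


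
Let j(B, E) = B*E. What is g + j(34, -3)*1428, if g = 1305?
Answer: -144351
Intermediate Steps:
g + j(34, -3)*1428 = 1305 + (34*(-3))*1428 = 1305 - 102*1428 = 1305 - 145656 = -144351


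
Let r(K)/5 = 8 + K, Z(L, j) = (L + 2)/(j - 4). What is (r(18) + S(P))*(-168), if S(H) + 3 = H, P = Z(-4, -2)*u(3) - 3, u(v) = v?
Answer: -21000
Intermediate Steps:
Z(L, j) = (2 + L)/(-4 + j)
r(K) = 40 + 5*K (r(K) = 5*(8 + K) = 40 + 5*K)
P = -2 (P = ((2 - 4)/(-4 - 2))*3 - 3 = (-2/(-6))*3 - 3 = -⅙*(-2)*3 - 3 = (⅓)*3 - 3 = 1 - 3 = -2)
S(H) = -3 + H
(r(18) + S(P))*(-168) = ((40 + 5*18) + (-3 - 2))*(-168) = ((40 + 90) - 5)*(-168) = (130 - 5)*(-168) = 125*(-168) = -21000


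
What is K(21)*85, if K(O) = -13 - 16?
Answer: -2465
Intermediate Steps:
K(O) = -29
K(21)*85 = -29*85 = -2465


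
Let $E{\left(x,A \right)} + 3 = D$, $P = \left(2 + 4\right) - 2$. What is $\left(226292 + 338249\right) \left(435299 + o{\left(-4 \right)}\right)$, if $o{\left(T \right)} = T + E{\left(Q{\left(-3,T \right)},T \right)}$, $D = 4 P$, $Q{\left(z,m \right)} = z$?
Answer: $245749213628$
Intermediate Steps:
$P = 4$ ($P = 6 - 2 = 4$)
$D = 16$ ($D = 4 \cdot 4 = 16$)
$E{\left(x,A \right)} = 13$ ($E{\left(x,A \right)} = -3 + 16 = 13$)
$o{\left(T \right)} = 13 + T$ ($o{\left(T \right)} = T + 13 = 13 + T$)
$\left(226292 + 338249\right) \left(435299 + o{\left(-4 \right)}\right) = \left(226292 + 338249\right) \left(435299 + \left(13 - 4\right)\right) = 564541 \left(435299 + 9\right) = 564541 \cdot 435308 = 245749213628$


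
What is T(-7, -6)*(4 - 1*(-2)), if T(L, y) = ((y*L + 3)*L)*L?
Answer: 13230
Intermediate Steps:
T(L, y) = L²*(3 + L*y) (T(L, y) = ((L*y + 3)*L)*L = ((3 + L*y)*L)*L = (L*(3 + L*y))*L = L²*(3 + L*y))
T(-7, -6)*(4 - 1*(-2)) = ((-7)²*(3 - 7*(-6)))*(4 - 1*(-2)) = (49*(3 + 42))*(4 + 2) = (49*45)*6 = 2205*6 = 13230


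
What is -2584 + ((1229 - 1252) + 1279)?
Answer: -1328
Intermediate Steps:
-2584 + ((1229 - 1252) + 1279) = -2584 + (-23 + 1279) = -2584 + 1256 = -1328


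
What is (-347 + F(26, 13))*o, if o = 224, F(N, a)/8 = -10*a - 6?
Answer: -321440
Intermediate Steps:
F(N, a) = -48 - 80*a (F(N, a) = 8*(-10*a - 6) = 8*(-6 - 10*a) = -48 - 80*a)
(-347 + F(26, 13))*o = (-347 + (-48 - 80*13))*224 = (-347 + (-48 - 1040))*224 = (-347 - 1088)*224 = -1435*224 = -321440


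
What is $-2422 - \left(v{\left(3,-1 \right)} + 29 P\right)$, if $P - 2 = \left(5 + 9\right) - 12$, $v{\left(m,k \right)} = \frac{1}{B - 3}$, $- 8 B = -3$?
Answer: $- \frac{53290}{21} \approx -2537.6$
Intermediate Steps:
$B = \frac{3}{8}$ ($B = \left(- \frac{1}{8}\right) \left(-3\right) = \frac{3}{8} \approx 0.375$)
$v{\left(m,k \right)} = - \frac{8}{21}$ ($v{\left(m,k \right)} = \frac{1}{\frac{3}{8} - 3} = \frac{1}{- \frac{21}{8}} = - \frac{8}{21}$)
$P = 4$ ($P = 2 + \left(\left(5 + 9\right) - 12\right) = 2 + \left(14 - 12\right) = 2 + 2 = 4$)
$-2422 - \left(v{\left(3,-1 \right)} + 29 P\right) = -2422 - \left(- \frac{8}{21} + 29 \cdot 4\right) = -2422 - \left(- \frac{8}{21} + 116\right) = -2422 - \frac{2428}{21} = - \frac{53290}{21}$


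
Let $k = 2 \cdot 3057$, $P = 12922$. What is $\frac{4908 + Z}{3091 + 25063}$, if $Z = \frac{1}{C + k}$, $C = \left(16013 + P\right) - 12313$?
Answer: $\frac{111588289}{640109344} \approx 0.17433$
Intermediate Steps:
$k = 6114$
$C = 16622$ ($C = \left(16013 + 12922\right) - 12313 = 28935 - 12313 = 16622$)
$Z = \frac{1}{22736}$ ($Z = \frac{1}{16622 + 6114} = \frac{1}{22736} \approx 4.3983 \cdot 10^{-5}$)
$\frac{4908 + Z}{3091 + 25063} = \frac{4908 + \frac{1}{22736}}{3091 + 25063} = \frac{111588289}{22736 \cdot 28154} = \frac{111588289}{22736} \cdot \frac{1}{28154} = \frac{111588289}{640109344}$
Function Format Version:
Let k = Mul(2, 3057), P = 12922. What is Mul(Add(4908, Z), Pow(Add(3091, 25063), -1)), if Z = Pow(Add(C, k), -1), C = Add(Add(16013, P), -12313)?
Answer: Rational(111588289, 640109344) ≈ 0.17433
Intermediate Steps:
k = 6114
C = 16622 (C = Add(Add(16013, 12922), -12313) = Add(28935, -12313) = 16622)
Z = Rational(1, 22736) (Z = Pow(Add(16622, 6114), -1) = Pow(22736, -1) = Rational(1, 22736) ≈ 4.3983e-5)
Mul(Add(4908, Z), Pow(Add(3091, 25063), -1)) = Mul(Add(4908, Rational(1, 22736)), Pow(Add(3091, 25063), -1)) = Mul(Rational(111588289, 22736), Pow(28154, -1)) = Mul(Rational(111588289, 22736), Rational(1, 28154)) = Rational(111588289, 640109344)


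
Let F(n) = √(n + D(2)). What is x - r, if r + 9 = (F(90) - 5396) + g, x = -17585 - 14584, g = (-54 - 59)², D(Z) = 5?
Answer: -39533 - √95 ≈ -39543.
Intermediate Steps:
g = 12769 (g = (-113)² = 12769)
F(n) = √(5 + n) (F(n) = √(n + 5) = √(5 + n))
x = -32169
r = 7364 + √95 (r = -9 + ((√(5 + 90) - 5396) + 12769) = -9 + ((√95 - 5396) + 12769) = -9 + ((-5396 + √95) + 12769) = -9 + (7373 + √95) = 7364 + √95 ≈ 7373.8)
x - r = -32169 - (7364 + √95) = -32169 + (-7364 - √95) = -39533 - √95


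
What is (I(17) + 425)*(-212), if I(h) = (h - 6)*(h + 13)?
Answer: -160060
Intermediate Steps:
I(h) = (-6 + h)*(13 + h)
(I(17) + 425)*(-212) = ((-78 + 17**2 + 7*17) + 425)*(-212) = ((-78 + 289 + 119) + 425)*(-212) = (330 + 425)*(-212) = 755*(-212) = -160060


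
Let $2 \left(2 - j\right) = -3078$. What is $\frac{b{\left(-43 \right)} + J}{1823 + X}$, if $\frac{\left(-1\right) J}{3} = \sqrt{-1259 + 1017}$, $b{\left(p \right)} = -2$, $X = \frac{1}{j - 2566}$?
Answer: $- \frac{1025}{934287} - \frac{11275 i \sqrt{2}}{622858} \approx -0.0010971 - 0.0256 i$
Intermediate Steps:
$j = 1541$ ($j = 2 - -1539 = 2 + 1539 = 1541$)
$X = - \frac{1}{1025}$ ($X = \frac{1}{1541 - 2566} = \frac{1}{-1025} = - \frac{1}{1025} \approx -0.00097561$)
$J = - 33 i \sqrt{2}$ ($J = - 3 \sqrt{-1259 + 1017} = - 3 \sqrt{-242} = - 3 \cdot 11 i \sqrt{2} = - 33 i \sqrt{2} \approx - 46.669 i$)
$\frac{b{\left(-43 \right)} + J}{1823 + X} = \frac{-2 - 33 i \sqrt{2}}{1823 - \frac{1}{1025}} = \frac{-2 - 33 i \sqrt{2}}{\frac{1868574}{1025}} = \left(-2 - 33 i \sqrt{2}\right) \frac{1025}{1868574} = - \frac{1025}{934287} - \frac{11275 i \sqrt{2}}{622858}$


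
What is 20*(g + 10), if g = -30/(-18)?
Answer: 700/3 ≈ 233.33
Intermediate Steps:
g = 5/3 (g = -30*(-1/18) = 5/3 ≈ 1.6667)
20*(g + 10) = 20*(5/3 + 10) = 20*(35/3) = 700/3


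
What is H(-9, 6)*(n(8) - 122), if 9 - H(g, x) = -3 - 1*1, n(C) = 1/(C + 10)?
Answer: -28535/18 ≈ -1585.3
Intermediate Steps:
n(C) = 1/(10 + C)
H(g, x) = 13 (H(g, x) = 9 - (-3 - 1*1) = 9 - (-3 - 1) = 9 - 1*(-4) = 9 + 4 = 13)
H(-9, 6)*(n(8) - 122) = 13*(1/(10 + 8) - 122) = 13*(1/18 - 122) = 13*(-2195/18) = -28535/18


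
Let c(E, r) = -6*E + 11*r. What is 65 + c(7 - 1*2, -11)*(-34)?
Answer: 5199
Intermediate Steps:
65 + c(7 - 1*2, -11)*(-34) = 65 + (-6*(7 - 1*2) + 11*(-11))*(-34) = 65 + (-6*(7 - 2) - 121)*(-34) = 65 + (-6*5 - 121)*(-34) = 65 + (-30 - 121)*(-34) = 65 - 151*(-34) = 65 + 5134 = 5199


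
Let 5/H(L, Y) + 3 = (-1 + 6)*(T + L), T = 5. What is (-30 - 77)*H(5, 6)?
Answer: -535/47 ≈ -11.383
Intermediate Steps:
H(L, Y) = 5/(22 + 5*L) (H(L, Y) = 5/(-3 + (-1 + 6)*(5 + L)) = 5/(-3 + 5*(5 + L)) = 5/(-3 + (25 + 5*L)) = 5/(22 + 5*L))
(-30 - 77)*H(5, 6) = (-30 - 77)*(5/(22 + 5*5)) = -535/(22 + 25) = -535/47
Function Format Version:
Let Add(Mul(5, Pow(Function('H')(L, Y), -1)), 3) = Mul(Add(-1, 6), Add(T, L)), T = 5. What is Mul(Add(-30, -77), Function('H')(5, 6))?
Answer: Rational(-535, 47) ≈ -11.383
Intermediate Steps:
Function('H')(L, Y) = Mul(5, Pow(Add(22, Mul(5, L)), -1)) (Function('H')(L, Y) = Mul(5, Pow(Add(-3, Mul(Add(-1, 6), Add(5, L))), -1)) = Mul(5, Pow(Add(-3, Mul(5, Add(5, L))), -1)) = Mul(5, Pow(Add(-3, Add(25, Mul(5, L))), -1)) = Mul(5, Pow(Add(22, Mul(5, L)), -1)))
Mul(Add(-30, -77), Function('H')(5, 6)) = Mul(Add(-30, -77), Mul(5, Pow(Add(22, Mul(5, 5)), -1))) = Mul(-107, Mul(5, Pow(Add(22, 25), -1))) = Mul(-107, Mul(5, Pow(47, -1))) = Mul(-107, Mul(5, Rational(1, 47))) = Mul(-107, Rational(5, 47)) = Rational(-535, 47)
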